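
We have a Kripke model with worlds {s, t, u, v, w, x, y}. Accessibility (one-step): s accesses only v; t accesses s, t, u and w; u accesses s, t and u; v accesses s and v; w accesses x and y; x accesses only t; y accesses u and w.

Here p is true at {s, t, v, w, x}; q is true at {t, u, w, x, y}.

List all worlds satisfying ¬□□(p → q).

s: □□(p → q) is F. ✓
t: □□(p → q) is F. ✓
u: □□(p → q) is F. ✓
v: □□(p → q) is F. ✓
w: □□(p → q) is T. ✗
x: □□(p → q) is F. ✓
y: □□(p → q) is F. ✓

{s, t, u, v, x, y}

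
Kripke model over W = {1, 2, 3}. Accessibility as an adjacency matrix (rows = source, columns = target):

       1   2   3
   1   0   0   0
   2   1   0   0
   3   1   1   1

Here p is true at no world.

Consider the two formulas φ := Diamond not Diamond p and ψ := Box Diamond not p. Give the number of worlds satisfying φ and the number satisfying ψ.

For Diamond not Diamond p:
1: no successors, so Diamond not Diamond p fails. ✗
2: successors {1}; not Diamond p there: 1:T. ✓
3: successors {1, 2, 3}; not Diamond p there: 1:T, 2:T, 3:T. ✓
— 2 worlds.
For Box Diamond not p:
1: no successors, so Box Diamond not p holds vacuously. ✓
2: successors {1}; Diamond not p there: 1:F. ✗
3: successors {1, 2, 3}; Diamond not p there: 1:F, 2:T, 3:T. ✗
— 1 world.

2 and 1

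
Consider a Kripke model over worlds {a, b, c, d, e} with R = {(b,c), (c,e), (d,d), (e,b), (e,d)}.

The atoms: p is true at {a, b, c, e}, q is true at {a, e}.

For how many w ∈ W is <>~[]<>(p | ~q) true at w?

a: no successors, so <>~[]<>(p | ~q) fails. ✗
b: successors {c}; ~[]<>(p | ~q) there: c:F. ✗
c: successors {e}; ~[]<>(p | ~q) there: e:F. ✗
d: successors {d}; ~[]<>(p | ~q) there: d:F. ✗
e: successors {b, d}; ~[]<>(p | ~q) there: b:F, d:F. ✗
Satisfying worlds: ∅.

0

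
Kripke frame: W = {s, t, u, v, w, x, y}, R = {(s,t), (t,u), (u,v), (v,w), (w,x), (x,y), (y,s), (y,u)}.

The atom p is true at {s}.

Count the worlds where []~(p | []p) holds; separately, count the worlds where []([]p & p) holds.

6 and 0

For []~(p | []p):
s: successors {t}; ~(p | []p) there: t:T. ✓
t: successors {u}; ~(p | []p) there: u:T. ✓
u: successors {v}; ~(p | []p) there: v:T. ✓
v: successors {w}; ~(p | []p) there: w:T. ✓
w: successors {x}; ~(p | []p) there: x:T. ✓
x: successors {y}; ~(p | []p) there: y:T. ✓
y: successors {s, u}; ~(p | []p) there: s:F, u:T. ✗
— 6 worlds.
For []([]p & p):
s: successors {t}; []p & p there: t:F. ✗
t: successors {u}; []p & p there: u:F. ✗
u: successors {v}; []p & p there: v:F. ✗
v: successors {w}; []p & p there: w:F. ✗
w: successors {x}; []p & p there: x:F. ✗
x: successors {y}; []p & p there: y:F. ✗
y: successors {s, u}; []p & p there: s:F, u:F. ✗
— 0 worlds.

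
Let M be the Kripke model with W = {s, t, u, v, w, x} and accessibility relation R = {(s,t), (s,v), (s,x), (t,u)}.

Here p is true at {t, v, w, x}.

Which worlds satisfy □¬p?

{t, u, v, w, x}

s: successors {t, v, x}; ¬p there: t:F, v:F, x:F. ✗
t: successors {u}; ¬p there: u:T. ✓
u: no successors, so □¬p holds vacuously. ✓
v: no successors, so □¬p holds vacuously. ✓
w: no successors, so □¬p holds vacuously. ✓
x: no successors, so □¬p holds vacuously. ✓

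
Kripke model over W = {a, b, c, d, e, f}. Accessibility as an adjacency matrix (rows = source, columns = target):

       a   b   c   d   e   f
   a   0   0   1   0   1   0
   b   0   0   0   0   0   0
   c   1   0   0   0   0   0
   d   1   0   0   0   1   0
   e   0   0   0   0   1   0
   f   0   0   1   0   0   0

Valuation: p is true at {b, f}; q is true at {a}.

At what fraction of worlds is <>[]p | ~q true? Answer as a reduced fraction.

5/6

a: <>[]p is F, ~q is F. ✗
b: <>[]p is F, ~q is T. ✓
c: <>[]p is F, ~q is T. ✓
d: <>[]p is F, ~q is T. ✓
e: <>[]p is F, ~q is T. ✓
f: <>[]p is F, ~q is T. ✓
That's 5 of 6 worlds, so 5/6.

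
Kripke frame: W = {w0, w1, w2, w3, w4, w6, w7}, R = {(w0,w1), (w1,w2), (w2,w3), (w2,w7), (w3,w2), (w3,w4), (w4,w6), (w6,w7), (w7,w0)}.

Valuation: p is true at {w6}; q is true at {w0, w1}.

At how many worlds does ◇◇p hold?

w0: successors {w1}; ◇p there: w1:F. ✗
w1: successors {w2}; ◇p there: w2:F. ✗
w2: successors {w3, w7}; ◇p there: w3:F, w7:F. ✗
w3: successors {w2, w4}; ◇p there: w2:F, w4:T. ✓
w4: successors {w6}; ◇p there: w6:F. ✗
w6: successors {w7}; ◇p there: w7:F. ✗
w7: successors {w0}; ◇p there: w0:F. ✗
Satisfying worlds: {w3}.

1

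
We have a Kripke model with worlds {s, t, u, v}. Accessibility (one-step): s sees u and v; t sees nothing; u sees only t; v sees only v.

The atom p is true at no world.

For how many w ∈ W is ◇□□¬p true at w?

3

s: successors {u, v}; □□¬p there: u:T, v:T. ✓
t: no successors, so ◇□□¬p fails. ✗
u: successors {t}; □□¬p there: t:T. ✓
v: successors {v}; □□¬p there: v:T. ✓
Satisfying worlds: {s, u, v}.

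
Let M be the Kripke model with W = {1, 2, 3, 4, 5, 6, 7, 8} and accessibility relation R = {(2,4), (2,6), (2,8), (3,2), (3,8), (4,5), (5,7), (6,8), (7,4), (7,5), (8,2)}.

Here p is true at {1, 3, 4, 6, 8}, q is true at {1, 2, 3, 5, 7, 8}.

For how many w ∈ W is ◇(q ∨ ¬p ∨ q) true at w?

1: no successors, so ◇(q ∨ ¬p ∨ q) fails. ✗
2: successors {4, 6, 8}; q ∨ ¬p ∨ q there: 4:F, 6:F, 8:T. ✓
3: successors {2, 8}; q ∨ ¬p ∨ q there: 2:T, 8:T. ✓
4: successors {5}; q ∨ ¬p ∨ q there: 5:T. ✓
5: successors {7}; q ∨ ¬p ∨ q there: 7:T. ✓
6: successors {8}; q ∨ ¬p ∨ q there: 8:T. ✓
7: successors {4, 5}; q ∨ ¬p ∨ q there: 4:F, 5:T. ✓
8: successors {2}; q ∨ ¬p ∨ q there: 2:T. ✓
Satisfying worlds: {2, 3, 4, 5, 6, 7, 8}.

7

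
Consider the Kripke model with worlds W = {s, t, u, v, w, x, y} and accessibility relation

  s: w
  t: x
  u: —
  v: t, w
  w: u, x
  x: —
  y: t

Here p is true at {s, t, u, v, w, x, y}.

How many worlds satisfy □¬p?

s: successors {w}; ¬p there: w:F. ✗
t: successors {x}; ¬p there: x:F. ✗
u: no successors, so □¬p holds vacuously. ✓
v: successors {t, w}; ¬p there: t:F, w:F. ✗
w: successors {u, x}; ¬p there: u:F, x:F. ✗
x: no successors, so □¬p holds vacuously. ✓
y: successors {t}; ¬p there: t:F. ✗
Satisfying worlds: {u, x}.

2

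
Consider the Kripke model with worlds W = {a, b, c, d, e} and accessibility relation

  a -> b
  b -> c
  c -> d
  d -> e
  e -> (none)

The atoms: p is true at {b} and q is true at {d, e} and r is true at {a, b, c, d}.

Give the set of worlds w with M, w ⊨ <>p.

a: successors {b}; p there: b:T. ✓
b: successors {c}; p there: c:F. ✗
c: successors {d}; p there: d:F. ✗
d: successors {e}; p there: e:F. ✗
e: no successors, so <>p fails. ✗

{a}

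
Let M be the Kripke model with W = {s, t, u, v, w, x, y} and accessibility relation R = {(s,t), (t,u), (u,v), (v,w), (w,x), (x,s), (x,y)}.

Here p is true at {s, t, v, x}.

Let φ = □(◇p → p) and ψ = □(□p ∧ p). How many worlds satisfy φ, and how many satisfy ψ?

For □(◇p → p):
s: successors {t}; ◇p → p there: t:T. ✓
t: successors {u}; ◇p → p there: u:F. ✗
u: successors {v}; ◇p → p there: v:T. ✓
v: successors {w}; ◇p → p there: w:F. ✗
w: successors {x}; ◇p → p there: x:T. ✓
x: successors {s, y}; ◇p → p there: s:T, y:T. ✓
y: no successors, so □(◇p → p) holds vacuously. ✓
— 5 worlds.
For □(□p ∧ p):
s: successors {t}; □p ∧ p there: t:F. ✗
t: successors {u}; □p ∧ p there: u:F. ✗
u: successors {v}; □p ∧ p there: v:F. ✗
v: successors {w}; □p ∧ p there: w:F. ✗
w: successors {x}; □p ∧ p there: x:F. ✗
x: successors {s, y}; □p ∧ p there: s:T, y:F. ✗
y: no successors, so □(□p ∧ p) holds vacuously. ✓
— 1 world.

5 and 1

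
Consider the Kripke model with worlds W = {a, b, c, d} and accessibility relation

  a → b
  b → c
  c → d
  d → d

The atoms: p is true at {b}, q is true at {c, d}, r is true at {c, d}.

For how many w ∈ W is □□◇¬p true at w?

a: successors {b}; □◇¬p there: b:T. ✓
b: successors {c}; □◇¬p there: c:T. ✓
c: successors {d}; □◇¬p there: d:T. ✓
d: successors {d}; □◇¬p there: d:T. ✓
Satisfying worlds: {a, b, c, d}.

4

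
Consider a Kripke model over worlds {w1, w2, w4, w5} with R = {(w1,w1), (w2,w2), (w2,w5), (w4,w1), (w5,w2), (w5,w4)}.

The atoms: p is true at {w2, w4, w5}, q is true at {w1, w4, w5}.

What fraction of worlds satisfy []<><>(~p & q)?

w1: successors {w1}; <><>(~p & q) there: w1:T. ✓
w2: successors {w2, w5}; <><>(~p & q) there: w2:F, w5:T. ✗
w4: successors {w1}; <><>(~p & q) there: w1:T. ✓
w5: successors {w2, w4}; <><>(~p & q) there: w2:F, w4:T. ✗
That's 2 of 4 worlds, so 2/4 = 1/2.

1/2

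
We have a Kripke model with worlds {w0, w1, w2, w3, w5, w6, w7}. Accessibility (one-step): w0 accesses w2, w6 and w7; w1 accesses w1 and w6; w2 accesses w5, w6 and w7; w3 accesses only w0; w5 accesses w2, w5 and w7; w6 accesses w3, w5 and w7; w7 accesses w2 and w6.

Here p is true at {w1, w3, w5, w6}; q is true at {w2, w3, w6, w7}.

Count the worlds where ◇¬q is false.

2

w0: successors {w2, w6, w7}; ¬q there: w2:F, w6:F, w7:F. ✗
w1: successors {w1, w6}; ¬q there: w1:T, w6:F. ✓
w2: successors {w5, w6, w7}; ¬q there: w5:T, w6:F, w7:F. ✓
w3: successors {w0}; ¬q there: w0:T. ✓
w5: successors {w2, w5, w7}; ¬q there: w2:F, w5:T, w7:F. ✓
w6: successors {w3, w5, w7}; ¬q there: w3:F, w5:T, w7:F. ✓
w7: successors {w2, w6}; ¬q there: w2:F, w6:F. ✗
Satisfying worlds: {w1, w2, w3, w5, w6}.
So ◇¬q fails at the other 2 worlds.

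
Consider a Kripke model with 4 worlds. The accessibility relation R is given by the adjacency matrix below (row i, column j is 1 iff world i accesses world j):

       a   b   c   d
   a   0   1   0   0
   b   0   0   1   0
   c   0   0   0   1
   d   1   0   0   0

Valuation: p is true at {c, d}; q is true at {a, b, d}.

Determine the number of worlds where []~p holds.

a: successors {b}; ~p there: b:T. ✓
b: successors {c}; ~p there: c:F. ✗
c: successors {d}; ~p there: d:F. ✗
d: successors {a}; ~p there: a:T. ✓
Satisfying worlds: {a, d}.

2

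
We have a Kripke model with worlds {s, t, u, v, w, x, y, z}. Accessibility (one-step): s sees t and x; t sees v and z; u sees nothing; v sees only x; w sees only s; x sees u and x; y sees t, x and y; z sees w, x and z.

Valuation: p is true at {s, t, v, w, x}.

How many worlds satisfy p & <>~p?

s: p is T, <>~p is F. ✗
t: p is T, <>~p is T. ✓
u: p is F, <>~p is F. ✗
v: p is T, <>~p is F. ✗
w: p is T, <>~p is F. ✗
x: p is T, <>~p is T. ✓
y: p is F, <>~p is T. ✗
z: p is F, <>~p is T. ✗
Satisfying worlds: {t, x}.

2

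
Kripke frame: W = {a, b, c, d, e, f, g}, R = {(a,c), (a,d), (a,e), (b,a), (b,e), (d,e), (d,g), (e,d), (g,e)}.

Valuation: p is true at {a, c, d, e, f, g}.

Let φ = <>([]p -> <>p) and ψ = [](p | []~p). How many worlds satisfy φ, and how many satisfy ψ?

For <>([]p -> <>p):
a: successors {c, d, e}; []p -> <>p there: c:F, d:T, e:T. ✓
b: successors {a, e}; []p -> <>p there: a:T, e:T. ✓
c: no successors, so <>([]p -> <>p) fails. ✗
d: successors {e, g}; []p -> <>p there: e:T, g:T. ✓
e: successors {d}; []p -> <>p there: d:T. ✓
f: no successors, so <>([]p -> <>p) fails. ✗
g: successors {e}; []p -> <>p there: e:T. ✓
— 5 worlds.
For [](p | []~p):
a: successors {c, d, e}; p | []~p there: c:T, d:T, e:T. ✓
b: successors {a, e}; p | []~p there: a:T, e:T. ✓
c: no successors, so [](p | []~p) holds vacuously. ✓
d: successors {e, g}; p | []~p there: e:T, g:T. ✓
e: successors {d}; p | []~p there: d:T. ✓
f: no successors, so [](p | []~p) holds vacuously. ✓
g: successors {e}; p | []~p there: e:T. ✓
— 7 worlds.

5 and 7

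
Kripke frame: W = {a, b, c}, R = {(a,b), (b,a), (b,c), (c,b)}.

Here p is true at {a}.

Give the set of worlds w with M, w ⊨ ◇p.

{b}

a: successors {b}; p there: b:F. ✗
b: successors {a, c}; p there: a:T, c:F. ✓
c: successors {b}; p there: b:F. ✗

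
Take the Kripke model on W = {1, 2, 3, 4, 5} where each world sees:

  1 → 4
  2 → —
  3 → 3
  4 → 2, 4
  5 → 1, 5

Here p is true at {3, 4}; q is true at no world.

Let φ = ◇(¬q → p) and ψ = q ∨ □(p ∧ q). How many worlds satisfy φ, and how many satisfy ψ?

3 and 1

For ◇(¬q → p):
1: successors {4}; ¬q → p there: 4:T. ✓
2: no successors, so ◇(¬q → p) fails. ✗
3: successors {3}; ¬q → p there: 3:T. ✓
4: successors {2, 4}; ¬q → p there: 2:F, 4:T. ✓
5: successors {1, 5}; ¬q → p there: 1:F, 5:F. ✗
— 3 worlds.
For q ∨ □(p ∧ q):
1: q is F, □(p ∧ q) is F. ✗
2: q is F, □(p ∧ q) is T. ✓
3: q is F, □(p ∧ q) is F. ✗
4: q is F, □(p ∧ q) is F. ✗
5: q is F, □(p ∧ q) is F. ✗
— 1 world.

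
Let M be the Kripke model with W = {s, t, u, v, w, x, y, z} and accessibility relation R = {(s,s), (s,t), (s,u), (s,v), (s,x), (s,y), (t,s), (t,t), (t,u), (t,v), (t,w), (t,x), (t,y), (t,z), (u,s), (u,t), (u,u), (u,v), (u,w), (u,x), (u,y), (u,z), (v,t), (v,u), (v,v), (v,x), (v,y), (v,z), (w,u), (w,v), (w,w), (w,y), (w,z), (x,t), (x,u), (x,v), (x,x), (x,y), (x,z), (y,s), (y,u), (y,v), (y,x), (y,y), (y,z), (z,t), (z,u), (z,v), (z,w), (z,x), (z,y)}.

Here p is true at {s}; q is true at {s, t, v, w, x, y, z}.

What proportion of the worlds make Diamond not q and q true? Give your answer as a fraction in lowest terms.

s: Diamond not q is T, q is T. ✓
t: Diamond not q is T, q is T. ✓
u: Diamond not q is T, q is F. ✗
v: Diamond not q is T, q is T. ✓
w: Diamond not q is T, q is T. ✓
x: Diamond not q is T, q is T. ✓
y: Diamond not q is T, q is T. ✓
z: Diamond not q is T, q is T. ✓
That's 7 of 8 worlds, so 7/8.

7/8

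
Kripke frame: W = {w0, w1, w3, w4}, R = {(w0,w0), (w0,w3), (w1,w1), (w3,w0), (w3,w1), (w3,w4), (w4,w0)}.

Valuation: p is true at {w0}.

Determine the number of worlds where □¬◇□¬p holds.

w0: successors {w0, w3}; ¬◇□¬p there: w0:T, w3:F. ✗
w1: successors {w1}; ¬◇□¬p there: w1:F. ✗
w3: successors {w0, w1, w4}; ¬◇□¬p there: w0:T, w1:F, w4:T. ✗
w4: successors {w0}; ¬◇□¬p there: w0:T. ✓
Satisfying worlds: {w4}.

1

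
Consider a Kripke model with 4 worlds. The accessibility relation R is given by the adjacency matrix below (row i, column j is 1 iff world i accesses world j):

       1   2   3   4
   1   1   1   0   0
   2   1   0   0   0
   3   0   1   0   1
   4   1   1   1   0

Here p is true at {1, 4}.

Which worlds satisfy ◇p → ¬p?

{2, 3}

1: ◇p is T, ¬p is F. ✗
2: ◇p is T, ¬p is T. ✓
3: ◇p is T, ¬p is T. ✓
4: ◇p is T, ¬p is F. ✗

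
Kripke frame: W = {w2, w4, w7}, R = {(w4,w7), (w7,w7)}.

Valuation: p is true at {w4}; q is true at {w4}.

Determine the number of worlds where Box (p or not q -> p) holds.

1

w2: no successors, so Box (p or not q -> p) holds vacuously. ✓
w4: successors {w7}; p or not q -> p there: w7:F. ✗
w7: successors {w7}; p or not q -> p there: w7:F. ✗
Satisfying worlds: {w2}.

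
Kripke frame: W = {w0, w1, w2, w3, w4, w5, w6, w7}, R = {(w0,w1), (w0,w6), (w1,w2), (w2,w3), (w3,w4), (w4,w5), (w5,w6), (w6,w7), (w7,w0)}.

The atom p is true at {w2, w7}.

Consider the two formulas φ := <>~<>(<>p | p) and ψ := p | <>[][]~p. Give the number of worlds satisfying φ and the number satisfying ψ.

For <>~<>(<>p | p):
w0: successors {w1, w6}; ~<>(<>p | p) there: w1:F, w6:F. ✗
w1: successors {w2}; ~<>(<>p | p) there: w2:T. ✓
w2: successors {w3}; ~<>(<>p | p) there: w3:T. ✓
w3: successors {w4}; ~<>(<>p | p) there: w4:T. ✓
w4: successors {w5}; ~<>(<>p | p) there: w5:F. ✗
w5: successors {w6}; ~<>(<>p | p) there: w6:F. ✗
w6: successors {w7}; ~<>(<>p | p) there: w7:T. ✓
w7: successors {w0}; ~<>(<>p | p) there: w0:F. ✗
— 4 worlds.
For p | <>[][]~p:
w0: p is F, <>[][]~p is T. ✓
w1: p is F, <>[][]~p is T. ✓
w2: p is T, <>[][]~p is T. ✓
w3: p is F, <>[][]~p is T. ✓
w4: p is F, <>[][]~p is F. ✗
w5: p is F, <>[][]~p is T. ✓
w6: p is F, <>[][]~p is T. ✓
w7: p is T, <>[][]~p is F. ✓
— 7 worlds.

4 and 7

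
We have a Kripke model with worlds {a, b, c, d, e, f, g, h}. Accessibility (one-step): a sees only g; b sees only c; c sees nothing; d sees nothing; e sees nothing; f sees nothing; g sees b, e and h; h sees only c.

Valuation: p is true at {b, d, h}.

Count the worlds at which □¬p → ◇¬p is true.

4

a: □¬p is T, ◇¬p is T. ✓
b: □¬p is T, ◇¬p is T. ✓
c: □¬p is T, ◇¬p is F. ✗
d: □¬p is T, ◇¬p is F. ✗
e: □¬p is T, ◇¬p is F. ✗
f: □¬p is T, ◇¬p is F. ✗
g: □¬p is F, ◇¬p is T. ✓
h: □¬p is T, ◇¬p is T. ✓
Satisfying worlds: {a, b, g, h}.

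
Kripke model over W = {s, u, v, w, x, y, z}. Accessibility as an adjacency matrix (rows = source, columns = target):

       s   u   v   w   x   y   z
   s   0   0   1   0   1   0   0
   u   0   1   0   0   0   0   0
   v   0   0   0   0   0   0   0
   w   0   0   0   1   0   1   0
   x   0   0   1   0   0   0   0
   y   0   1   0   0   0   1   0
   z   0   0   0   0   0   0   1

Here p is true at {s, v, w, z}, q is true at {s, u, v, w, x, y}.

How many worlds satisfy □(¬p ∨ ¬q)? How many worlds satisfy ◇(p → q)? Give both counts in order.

4 and 5

For □(¬p ∨ ¬q):
s: successors {v, x}; ¬p ∨ ¬q there: v:F, x:T. ✗
u: successors {u}; ¬p ∨ ¬q there: u:T. ✓
v: no successors, so □(¬p ∨ ¬q) holds vacuously. ✓
w: successors {w, y}; ¬p ∨ ¬q there: w:F, y:T. ✗
x: successors {v}; ¬p ∨ ¬q there: v:F. ✗
y: successors {u, y}; ¬p ∨ ¬q there: u:T, y:T. ✓
z: successors {z}; ¬p ∨ ¬q there: z:T. ✓
— 4 worlds.
For ◇(p → q):
s: successors {v, x}; p → q there: v:T, x:T. ✓
u: successors {u}; p → q there: u:T. ✓
v: no successors, so ◇(p → q) fails. ✗
w: successors {w, y}; p → q there: w:T, y:T. ✓
x: successors {v}; p → q there: v:T. ✓
y: successors {u, y}; p → q there: u:T, y:T. ✓
z: successors {z}; p → q there: z:F. ✗
— 5 worlds.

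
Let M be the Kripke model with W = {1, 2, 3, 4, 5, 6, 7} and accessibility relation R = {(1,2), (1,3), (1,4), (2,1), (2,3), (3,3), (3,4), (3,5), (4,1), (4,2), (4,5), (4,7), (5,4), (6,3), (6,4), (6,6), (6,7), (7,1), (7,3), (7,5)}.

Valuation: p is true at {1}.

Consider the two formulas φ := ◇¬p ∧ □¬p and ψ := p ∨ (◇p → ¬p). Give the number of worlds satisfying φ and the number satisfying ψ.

For ◇¬p ∧ □¬p:
1: ◇¬p is T, □¬p is T. ✓
2: ◇¬p is T, □¬p is F. ✗
3: ◇¬p is T, □¬p is T. ✓
4: ◇¬p is T, □¬p is F. ✗
5: ◇¬p is T, □¬p is T. ✓
6: ◇¬p is T, □¬p is T. ✓
7: ◇¬p is T, □¬p is F. ✗
— 4 worlds.
For p ∨ (◇p → ¬p):
1: p is T, ◇p → ¬p is T. ✓
2: p is F, ◇p → ¬p is T. ✓
3: p is F, ◇p → ¬p is T. ✓
4: p is F, ◇p → ¬p is T. ✓
5: p is F, ◇p → ¬p is T. ✓
6: p is F, ◇p → ¬p is T. ✓
7: p is F, ◇p → ¬p is T. ✓
— 7 worlds.

4 and 7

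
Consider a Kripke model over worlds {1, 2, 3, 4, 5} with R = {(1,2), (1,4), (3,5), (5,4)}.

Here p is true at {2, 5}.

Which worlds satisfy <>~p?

{1, 5}

1: successors {2, 4}; ~p there: 2:F, 4:T. ✓
2: no successors, so <>~p fails. ✗
3: successors {5}; ~p there: 5:F. ✗
4: no successors, so <>~p fails. ✗
5: successors {4}; ~p there: 4:T. ✓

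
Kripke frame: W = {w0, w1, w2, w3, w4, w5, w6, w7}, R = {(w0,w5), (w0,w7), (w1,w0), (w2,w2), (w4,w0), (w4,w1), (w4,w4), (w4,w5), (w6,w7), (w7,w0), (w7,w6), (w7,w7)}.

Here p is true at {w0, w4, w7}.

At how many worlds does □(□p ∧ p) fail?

6

w0: successors {w5, w7}; □p ∧ p there: w5:F, w7:F. ✗
w1: successors {w0}; □p ∧ p there: w0:F. ✗
w2: successors {w2}; □p ∧ p there: w2:F. ✗
w3: no successors, so □(□p ∧ p) holds vacuously. ✓
w4: successors {w0, w1, w4, w5}; □p ∧ p there: w0:F, w1:F, w4:F, w5:F. ✗
w5: no successors, so □(□p ∧ p) holds vacuously. ✓
w6: successors {w7}; □p ∧ p there: w7:F. ✗
w7: successors {w0, w6, w7}; □p ∧ p there: w0:F, w6:F, w7:F. ✗
Satisfying worlds: {w3, w5}.
So □(□p ∧ p) fails at the other 6 worlds.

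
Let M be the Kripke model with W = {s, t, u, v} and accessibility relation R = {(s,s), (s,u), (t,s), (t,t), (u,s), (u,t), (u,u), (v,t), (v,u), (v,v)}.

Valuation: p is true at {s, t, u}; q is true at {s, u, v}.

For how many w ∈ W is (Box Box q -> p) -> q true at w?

3

s: Box Box q -> p is T, q is T. ✓
t: Box Box q -> p is T, q is F. ✗
u: Box Box q -> p is T, q is T. ✓
v: Box Box q -> p is T, q is T. ✓
Satisfying worlds: {s, u, v}.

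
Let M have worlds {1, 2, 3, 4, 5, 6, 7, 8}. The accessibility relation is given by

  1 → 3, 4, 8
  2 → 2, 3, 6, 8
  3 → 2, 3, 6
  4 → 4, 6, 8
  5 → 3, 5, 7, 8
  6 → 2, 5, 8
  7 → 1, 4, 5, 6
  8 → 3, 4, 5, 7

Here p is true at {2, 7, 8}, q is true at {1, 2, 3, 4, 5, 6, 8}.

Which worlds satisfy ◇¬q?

1: successors {3, 4, 8}; ¬q there: 3:F, 4:F, 8:F. ✗
2: successors {2, 3, 6, 8}; ¬q there: 2:F, 3:F, 6:F, 8:F. ✗
3: successors {2, 3, 6}; ¬q there: 2:F, 3:F, 6:F. ✗
4: successors {4, 6, 8}; ¬q there: 4:F, 6:F, 8:F. ✗
5: successors {3, 5, 7, 8}; ¬q there: 3:F, 5:F, 7:T, 8:F. ✓
6: successors {2, 5, 8}; ¬q there: 2:F, 5:F, 8:F. ✗
7: successors {1, 4, 5, 6}; ¬q there: 1:F, 4:F, 5:F, 6:F. ✗
8: successors {3, 4, 5, 7}; ¬q there: 3:F, 4:F, 5:F, 7:T. ✓

{5, 8}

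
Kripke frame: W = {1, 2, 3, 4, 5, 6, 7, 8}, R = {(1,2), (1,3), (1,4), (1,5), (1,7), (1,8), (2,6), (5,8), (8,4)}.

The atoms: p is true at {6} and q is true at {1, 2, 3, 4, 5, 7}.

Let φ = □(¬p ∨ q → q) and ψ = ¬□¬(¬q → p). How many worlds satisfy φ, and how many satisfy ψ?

6 and 3

For □(¬p ∨ q → q):
1: successors {2, 3, 4, 5, 7, 8}; ¬p ∨ q → q there: 2:T, 3:T, 4:T, 5:T, 7:T, 8:F. ✗
2: successors {6}; ¬p ∨ q → q there: 6:T. ✓
3: no successors, so □(¬p ∨ q → q) holds vacuously. ✓
4: no successors, so □(¬p ∨ q → q) holds vacuously. ✓
5: successors {8}; ¬p ∨ q → q there: 8:F. ✗
6: no successors, so □(¬p ∨ q → q) holds vacuously. ✓
7: no successors, so □(¬p ∨ q → q) holds vacuously. ✓
8: successors {4}; ¬p ∨ q → q there: 4:T. ✓
— 6 worlds.
For ¬□¬(¬q → p):
1: □¬(¬q → p) is F. ✓
2: □¬(¬q → p) is F. ✓
3: □¬(¬q → p) is T. ✗
4: □¬(¬q → p) is T. ✗
5: □¬(¬q → p) is T. ✗
6: □¬(¬q → p) is T. ✗
7: □¬(¬q → p) is T. ✗
8: □¬(¬q → p) is F. ✓
— 3 worlds.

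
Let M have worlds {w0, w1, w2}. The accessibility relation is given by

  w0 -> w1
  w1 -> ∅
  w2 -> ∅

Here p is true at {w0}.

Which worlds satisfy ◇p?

∅

w0: successors {w1}; p there: w1:F. ✗
w1: no successors, so ◇p fails. ✗
w2: no successors, so ◇p fails. ✗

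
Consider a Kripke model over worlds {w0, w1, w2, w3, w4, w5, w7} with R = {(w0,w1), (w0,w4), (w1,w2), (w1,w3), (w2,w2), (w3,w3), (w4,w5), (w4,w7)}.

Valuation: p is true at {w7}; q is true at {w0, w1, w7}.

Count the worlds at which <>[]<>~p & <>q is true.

w0: <>[]<>~p is T, <>q is T. ✓
w1: <>[]<>~p is T, <>q is F. ✗
w2: <>[]<>~p is T, <>q is F. ✗
w3: <>[]<>~p is T, <>q is F. ✗
w4: <>[]<>~p is T, <>q is T. ✓
w5: <>[]<>~p is F, <>q is F. ✗
w7: <>[]<>~p is F, <>q is F. ✗
Satisfying worlds: {w0, w4}.

2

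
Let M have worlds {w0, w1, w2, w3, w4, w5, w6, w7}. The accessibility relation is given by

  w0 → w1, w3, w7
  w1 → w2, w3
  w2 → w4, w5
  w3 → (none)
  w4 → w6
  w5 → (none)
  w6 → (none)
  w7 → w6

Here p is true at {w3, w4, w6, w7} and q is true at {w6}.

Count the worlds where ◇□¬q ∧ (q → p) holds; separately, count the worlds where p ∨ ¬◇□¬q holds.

5 and 5

For ◇□¬q ∧ (q → p):
w0: ◇□¬q is T, q → p is T. ✓
w1: ◇□¬q is T, q → p is T. ✓
w2: ◇□¬q is T, q → p is T. ✓
w3: ◇□¬q is F, q → p is T. ✗
w4: ◇□¬q is T, q → p is T. ✓
w5: ◇□¬q is F, q → p is T. ✗
w6: ◇□¬q is F, q → p is T. ✗
w7: ◇□¬q is T, q → p is T. ✓
— 5 worlds.
For p ∨ ¬◇□¬q:
w0: p is F, ¬◇□¬q is F. ✗
w1: p is F, ¬◇□¬q is F. ✗
w2: p is F, ¬◇□¬q is F. ✗
w3: p is T, ¬◇□¬q is T. ✓
w4: p is T, ¬◇□¬q is F. ✓
w5: p is F, ¬◇□¬q is T. ✓
w6: p is T, ¬◇□¬q is T. ✓
w7: p is T, ¬◇□¬q is F. ✓
— 5 worlds.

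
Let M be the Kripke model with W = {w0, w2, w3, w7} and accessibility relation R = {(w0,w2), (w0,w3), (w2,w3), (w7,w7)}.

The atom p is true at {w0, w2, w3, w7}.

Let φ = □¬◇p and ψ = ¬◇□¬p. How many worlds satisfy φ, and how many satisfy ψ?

2 and 2

For □¬◇p:
w0: successors {w2, w3}; ¬◇p there: w2:F, w3:T. ✗
w2: successors {w3}; ¬◇p there: w3:T. ✓
w3: no successors, so □¬◇p holds vacuously. ✓
w7: successors {w7}; ¬◇p there: w7:F. ✗
— 2 worlds.
For ¬◇□¬p:
w0: ◇□¬p is T. ✗
w2: ◇□¬p is T. ✗
w3: ◇□¬p is F. ✓
w7: ◇□¬p is F. ✓
— 2 worlds.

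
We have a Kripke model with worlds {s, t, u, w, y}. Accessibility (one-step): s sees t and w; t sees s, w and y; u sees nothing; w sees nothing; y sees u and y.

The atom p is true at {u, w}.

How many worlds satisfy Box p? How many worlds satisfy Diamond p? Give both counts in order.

2 and 3

For Box p:
s: successors {t, w}; p there: t:F, w:T. ✗
t: successors {s, w, y}; p there: s:F, w:T, y:F. ✗
u: no successors, so Box p holds vacuously. ✓
w: no successors, so Box p holds vacuously. ✓
y: successors {u, y}; p there: u:T, y:F. ✗
— 2 worlds.
For Diamond p:
s: successors {t, w}; p there: t:F, w:T. ✓
t: successors {s, w, y}; p there: s:F, w:T, y:F. ✓
u: no successors, so Diamond p fails. ✗
w: no successors, so Diamond p fails. ✗
y: successors {u, y}; p there: u:T, y:F. ✓
— 3 worlds.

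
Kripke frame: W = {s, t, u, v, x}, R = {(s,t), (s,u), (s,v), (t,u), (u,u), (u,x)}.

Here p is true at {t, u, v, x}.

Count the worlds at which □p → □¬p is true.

2

s: □p is T, □¬p is F. ✗
t: □p is T, □¬p is F. ✗
u: □p is T, □¬p is F. ✗
v: □p is T, □¬p is T. ✓
x: □p is T, □¬p is T. ✓
Satisfying worlds: {v, x}.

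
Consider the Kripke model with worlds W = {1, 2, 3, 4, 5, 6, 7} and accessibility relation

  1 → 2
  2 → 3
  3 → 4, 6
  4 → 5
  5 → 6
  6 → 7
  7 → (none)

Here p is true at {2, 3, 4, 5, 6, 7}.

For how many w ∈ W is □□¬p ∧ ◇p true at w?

1: □□¬p is F, ◇p is T. ✗
2: □□¬p is F, ◇p is T. ✗
3: □□¬p is F, ◇p is T. ✗
4: □□¬p is F, ◇p is T. ✗
5: □□¬p is F, ◇p is T. ✗
6: □□¬p is T, ◇p is T. ✓
7: □□¬p is T, ◇p is F. ✗
Satisfying worlds: {6}.

1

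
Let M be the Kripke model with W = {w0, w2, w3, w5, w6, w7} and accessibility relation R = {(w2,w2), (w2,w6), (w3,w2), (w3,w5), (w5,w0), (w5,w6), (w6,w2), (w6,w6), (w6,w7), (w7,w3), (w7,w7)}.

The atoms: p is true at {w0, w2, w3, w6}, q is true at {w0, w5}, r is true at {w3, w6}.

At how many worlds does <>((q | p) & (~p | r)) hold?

5

w0: no successors, so <>((q | p) & (~p | r)) fails. ✗
w2: successors {w2, w6}; (q | p) & (~p | r) there: w2:F, w6:T. ✓
w3: successors {w2, w5}; (q | p) & (~p | r) there: w2:F, w5:T. ✓
w5: successors {w0, w6}; (q | p) & (~p | r) there: w0:F, w6:T. ✓
w6: successors {w2, w6, w7}; (q | p) & (~p | r) there: w2:F, w6:T, w7:F. ✓
w7: successors {w3, w7}; (q | p) & (~p | r) there: w3:T, w7:F. ✓
Satisfying worlds: {w2, w3, w5, w6, w7}.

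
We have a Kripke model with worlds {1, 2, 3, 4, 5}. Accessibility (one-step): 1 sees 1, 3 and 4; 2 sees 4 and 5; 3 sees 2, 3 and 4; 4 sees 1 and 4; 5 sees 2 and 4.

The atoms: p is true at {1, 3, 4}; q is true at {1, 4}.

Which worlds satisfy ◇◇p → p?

1: ◇◇p is T, p is T. ✓
2: ◇◇p is T, p is F. ✗
3: ◇◇p is T, p is T. ✓
4: ◇◇p is T, p is T. ✓
5: ◇◇p is T, p is F. ✗

{1, 3, 4}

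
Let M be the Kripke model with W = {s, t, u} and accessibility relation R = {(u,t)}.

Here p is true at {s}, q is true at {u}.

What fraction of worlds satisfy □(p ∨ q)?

s: no successors, so □(p ∨ q) holds vacuously. ✓
t: no successors, so □(p ∨ q) holds vacuously. ✓
u: successors {t}; p ∨ q there: t:F. ✗
That's 2 of 3 worlds, so 2/3.

2/3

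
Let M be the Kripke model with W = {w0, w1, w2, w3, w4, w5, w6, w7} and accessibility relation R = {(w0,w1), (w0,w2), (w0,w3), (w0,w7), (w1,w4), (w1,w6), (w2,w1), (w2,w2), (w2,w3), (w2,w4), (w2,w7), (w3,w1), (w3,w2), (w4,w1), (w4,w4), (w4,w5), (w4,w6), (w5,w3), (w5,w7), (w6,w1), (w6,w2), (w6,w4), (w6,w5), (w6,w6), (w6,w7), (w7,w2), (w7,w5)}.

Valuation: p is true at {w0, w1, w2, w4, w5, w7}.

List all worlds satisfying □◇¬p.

w0: successors {w1, w2, w3, w7}; ◇¬p there: w1:T, w2:T, w3:F, w7:F. ✗
w1: successors {w4, w6}; ◇¬p there: w4:T, w6:T. ✓
w2: successors {w1, w2, w3, w4, w7}; ◇¬p there: w1:T, w2:T, w3:F, w4:T, w7:F. ✗
w3: successors {w1, w2}; ◇¬p there: w1:T, w2:T. ✓
w4: successors {w1, w4, w5, w6}; ◇¬p there: w1:T, w4:T, w5:T, w6:T. ✓
w5: successors {w3, w7}; ◇¬p there: w3:F, w7:F. ✗
w6: successors {w1, w2, w4, w5, w6, w7}; ◇¬p there: w1:T, w2:T, w4:T, w5:T, w6:T, w7:F. ✗
w7: successors {w2, w5}; ◇¬p there: w2:T, w5:T. ✓

{w1, w3, w4, w7}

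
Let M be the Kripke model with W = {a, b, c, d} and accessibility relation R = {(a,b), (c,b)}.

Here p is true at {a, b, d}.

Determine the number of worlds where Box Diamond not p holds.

a: successors {b}; Diamond not p there: b:F. ✗
b: no successors, so Box Diamond not p holds vacuously. ✓
c: successors {b}; Diamond not p there: b:F. ✗
d: no successors, so Box Diamond not p holds vacuously. ✓
Satisfying worlds: {b, d}.

2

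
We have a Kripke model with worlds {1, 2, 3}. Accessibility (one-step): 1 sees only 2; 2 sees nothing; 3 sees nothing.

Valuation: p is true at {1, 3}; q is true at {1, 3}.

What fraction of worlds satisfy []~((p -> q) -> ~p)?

2/3

1: successors {2}; ~((p -> q) -> ~p) there: 2:F. ✗
2: no successors, so []~((p -> q) -> ~p) holds vacuously. ✓
3: no successors, so []~((p -> q) -> ~p) holds vacuously. ✓
That's 2 of 3 worlds, so 2/3.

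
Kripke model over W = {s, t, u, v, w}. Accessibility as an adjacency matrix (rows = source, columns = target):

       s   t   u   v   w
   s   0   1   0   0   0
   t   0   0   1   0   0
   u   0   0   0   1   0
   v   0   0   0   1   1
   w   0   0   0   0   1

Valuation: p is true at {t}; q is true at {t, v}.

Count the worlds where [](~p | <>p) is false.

s: successors {t}; ~p | <>p there: t:F. ✗
t: successors {u}; ~p | <>p there: u:T. ✓
u: successors {v}; ~p | <>p there: v:T. ✓
v: successors {v, w}; ~p | <>p there: v:T, w:T. ✓
w: successors {w}; ~p | <>p there: w:T. ✓
Satisfying worlds: {t, u, v, w}.
So [](~p | <>p) fails at the other 1 world.

1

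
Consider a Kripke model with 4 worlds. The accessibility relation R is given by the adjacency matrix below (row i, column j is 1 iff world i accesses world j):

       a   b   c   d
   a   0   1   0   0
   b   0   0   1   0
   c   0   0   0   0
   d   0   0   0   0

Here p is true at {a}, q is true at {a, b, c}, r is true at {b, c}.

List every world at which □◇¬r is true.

{c, d}

a: successors {b}; ◇¬r there: b:F. ✗
b: successors {c}; ◇¬r there: c:F. ✗
c: no successors, so □◇¬r holds vacuously. ✓
d: no successors, so □◇¬r holds vacuously. ✓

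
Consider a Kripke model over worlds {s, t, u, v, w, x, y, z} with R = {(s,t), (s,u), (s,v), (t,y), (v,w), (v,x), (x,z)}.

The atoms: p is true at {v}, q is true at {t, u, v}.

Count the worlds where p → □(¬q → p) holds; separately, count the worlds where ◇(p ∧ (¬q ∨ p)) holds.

7 and 1

For p → □(¬q → p):
s: p is F, □(¬q → p) is T. ✓
t: p is F, □(¬q → p) is F. ✓
u: p is F, □(¬q → p) is T. ✓
v: p is T, □(¬q → p) is F. ✗
w: p is F, □(¬q → p) is T. ✓
x: p is F, □(¬q → p) is F. ✓
y: p is F, □(¬q → p) is T. ✓
z: p is F, □(¬q → p) is T. ✓
— 7 worlds.
For ◇(p ∧ (¬q ∨ p)):
s: successors {t, u, v}; p ∧ (¬q ∨ p) there: t:F, u:F, v:T. ✓
t: successors {y}; p ∧ (¬q ∨ p) there: y:F. ✗
u: no successors, so ◇(p ∧ (¬q ∨ p)) fails. ✗
v: successors {w, x}; p ∧ (¬q ∨ p) there: w:F, x:F. ✗
w: no successors, so ◇(p ∧ (¬q ∨ p)) fails. ✗
x: successors {z}; p ∧ (¬q ∨ p) there: z:F. ✗
y: no successors, so ◇(p ∧ (¬q ∨ p)) fails. ✗
z: no successors, so ◇(p ∧ (¬q ∨ p)) fails. ✗
— 1 world.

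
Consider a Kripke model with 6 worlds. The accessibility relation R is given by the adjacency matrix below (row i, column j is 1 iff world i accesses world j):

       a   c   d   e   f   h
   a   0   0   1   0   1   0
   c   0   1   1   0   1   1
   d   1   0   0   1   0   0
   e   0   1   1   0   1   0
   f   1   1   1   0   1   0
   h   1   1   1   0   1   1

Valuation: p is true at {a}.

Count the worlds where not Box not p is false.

a: Box not p is T. ✗
c: Box not p is T. ✗
d: Box not p is F. ✓
e: Box not p is T. ✗
f: Box not p is F. ✓
h: Box not p is F. ✓
Satisfying worlds: {d, f, h}.
So not Box not p fails at the other 3 worlds.

3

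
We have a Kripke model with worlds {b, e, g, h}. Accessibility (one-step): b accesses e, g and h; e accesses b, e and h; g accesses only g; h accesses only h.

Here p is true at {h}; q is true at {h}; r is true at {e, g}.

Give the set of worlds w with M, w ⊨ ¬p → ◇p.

b: ¬p is T, ◇p is T. ✓
e: ¬p is T, ◇p is T. ✓
g: ¬p is T, ◇p is F. ✗
h: ¬p is F, ◇p is T. ✓

{b, e, h}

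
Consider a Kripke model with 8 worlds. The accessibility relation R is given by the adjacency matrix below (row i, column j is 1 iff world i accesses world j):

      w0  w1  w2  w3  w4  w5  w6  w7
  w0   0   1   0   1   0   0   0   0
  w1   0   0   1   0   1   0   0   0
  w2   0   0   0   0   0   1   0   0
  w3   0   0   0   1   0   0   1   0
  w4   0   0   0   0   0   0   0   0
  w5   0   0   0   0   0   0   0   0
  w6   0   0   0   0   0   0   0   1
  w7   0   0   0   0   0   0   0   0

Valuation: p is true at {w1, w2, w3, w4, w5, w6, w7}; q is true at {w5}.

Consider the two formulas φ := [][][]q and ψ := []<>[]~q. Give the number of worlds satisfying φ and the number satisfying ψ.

6 and 5

For [][][]q:
w0: successors {w1, w3}; [][]q there: w1:T, w3:F. ✗
w1: successors {w2, w4}; [][]q there: w2:T, w4:T. ✓
w2: successors {w5}; [][]q there: w5:T. ✓
w3: successors {w3, w6}; [][]q there: w3:F, w6:T. ✗
w4: no successors, so [][][]q holds vacuously. ✓
w5: no successors, so [][][]q holds vacuously. ✓
w6: successors {w7}; [][]q there: w7:T. ✓
w7: no successors, so [][][]q holds vacuously. ✓
— 6 worlds.
For []<>[]~q:
w0: successors {w1, w3}; <>[]~q there: w1:T, w3:T. ✓
w1: successors {w2, w4}; <>[]~q there: w2:T, w4:F. ✗
w2: successors {w5}; <>[]~q there: w5:F. ✗
w3: successors {w3, w6}; <>[]~q there: w3:T, w6:T. ✓
w4: no successors, so []<>[]~q holds vacuously. ✓
w5: no successors, so []<>[]~q holds vacuously. ✓
w6: successors {w7}; <>[]~q there: w7:F. ✗
w7: no successors, so []<>[]~q holds vacuously. ✓
— 5 worlds.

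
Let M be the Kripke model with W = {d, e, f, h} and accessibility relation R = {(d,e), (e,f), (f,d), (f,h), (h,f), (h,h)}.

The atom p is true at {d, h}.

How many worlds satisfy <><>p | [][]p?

3

d: <><>p is F, [][]p is F. ✗
e: <><>p is T, [][]p is T. ✓
f: <><>p is T, [][]p is F. ✓
h: <><>p is T, [][]p is F. ✓
Satisfying worlds: {e, f, h}.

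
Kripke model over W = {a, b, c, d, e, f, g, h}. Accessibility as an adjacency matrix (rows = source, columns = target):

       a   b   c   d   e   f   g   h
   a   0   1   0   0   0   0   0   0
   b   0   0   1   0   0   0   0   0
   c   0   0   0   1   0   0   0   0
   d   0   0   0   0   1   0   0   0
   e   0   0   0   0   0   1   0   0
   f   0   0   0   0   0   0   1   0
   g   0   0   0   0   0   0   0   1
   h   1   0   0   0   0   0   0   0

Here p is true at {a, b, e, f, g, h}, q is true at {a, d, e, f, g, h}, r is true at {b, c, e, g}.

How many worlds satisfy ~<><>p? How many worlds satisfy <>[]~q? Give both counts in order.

2 and 2

For ~<><>p:
a: <><>p is F. ✓
b: <><>p is F. ✓
c: <><>p is T. ✗
d: <><>p is T. ✗
e: <><>p is T. ✗
f: <><>p is T. ✗
g: <><>p is T. ✗
h: <><>p is T. ✗
— 2 worlds.
For <>[]~q:
a: successors {b}; []~q there: b:T. ✓
b: successors {c}; []~q there: c:F. ✗
c: successors {d}; []~q there: d:F. ✗
d: successors {e}; []~q there: e:F. ✗
e: successors {f}; []~q there: f:F. ✗
f: successors {g}; []~q there: g:F. ✗
g: successors {h}; []~q there: h:F. ✗
h: successors {a}; []~q there: a:T. ✓
— 2 worlds.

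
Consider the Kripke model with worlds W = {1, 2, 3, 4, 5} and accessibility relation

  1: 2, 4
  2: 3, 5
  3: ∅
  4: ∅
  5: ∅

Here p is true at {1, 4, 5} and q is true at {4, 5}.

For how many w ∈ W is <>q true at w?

1: successors {2, 4}; q there: 2:F, 4:T. ✓
2: successors {3, 5}; q there: 3:F, 5:T. ✓
3: no successors, so <>q fails. ✗
4: no successors, so <>q fails. ✗
5: no successors, so <>q fails. ✗
Satisfying worlds: {1, 2}.

2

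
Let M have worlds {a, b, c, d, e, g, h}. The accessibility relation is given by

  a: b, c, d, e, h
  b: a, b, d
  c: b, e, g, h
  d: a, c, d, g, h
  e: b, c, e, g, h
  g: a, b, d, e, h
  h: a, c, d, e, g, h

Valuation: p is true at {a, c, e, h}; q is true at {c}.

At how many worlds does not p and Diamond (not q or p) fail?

4

a: not p is F, Diamond (not q or p) is T. ✗
b: not p is T, Diamond (not q or p) is T. ✓
c: not p is F, Diamond (not q or p) is T. ✗
d: not p is T, Diamond (not q or p) is T. ✓
e: not p is F, Diamond (not q or p) is T. ✗
g: not p is T, Diamond (not q or p) is T. ✓
h: not p is F, Diamond (not q or p) is T. ✗
Satisfying worlds: {b, d, g}.
So not p and Diamond (not q or p) fails at the other 4 worlds.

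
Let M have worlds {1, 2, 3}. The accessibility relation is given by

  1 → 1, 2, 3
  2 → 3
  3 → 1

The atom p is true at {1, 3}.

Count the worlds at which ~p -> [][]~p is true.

1: ~p is F, [][]~p is F. ✓
2: ~p is T, [][]~p is F. ✗
3: ~p is F, [][]~p is F. ✓
Satisfying worlds: {1, 3}.

2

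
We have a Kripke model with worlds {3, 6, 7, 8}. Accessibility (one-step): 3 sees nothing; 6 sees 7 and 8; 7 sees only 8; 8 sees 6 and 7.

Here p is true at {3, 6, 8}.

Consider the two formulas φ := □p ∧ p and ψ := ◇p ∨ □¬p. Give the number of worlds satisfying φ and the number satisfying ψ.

1 and 4

For □p ∧ p:
3: □p is T, p is T. ✓
6: □p is F, p is T. ✗
7: □p is T, p is F. ✗
8: □p is F, p is T. ✗
— 1 world.
For ◇p ∨ □¬p:
3: ◇p is F, □¬p is T. ✓
6: ◇p is T, □¬p is F. ✓
7: ◇p is T, □¬p is F. ✓
8: ◇p is T, □¬p is F. ✓
— 4 worlds.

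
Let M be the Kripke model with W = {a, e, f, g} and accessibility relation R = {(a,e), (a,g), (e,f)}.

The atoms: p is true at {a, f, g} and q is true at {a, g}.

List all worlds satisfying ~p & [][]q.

{e}

a: ~p is F, [][]q is F. ✗
e: ~p is T, [][]q is T. ✓
f: ~p is F, [][]q is T. ✗
g: ~p is F, [][]q is T. ✗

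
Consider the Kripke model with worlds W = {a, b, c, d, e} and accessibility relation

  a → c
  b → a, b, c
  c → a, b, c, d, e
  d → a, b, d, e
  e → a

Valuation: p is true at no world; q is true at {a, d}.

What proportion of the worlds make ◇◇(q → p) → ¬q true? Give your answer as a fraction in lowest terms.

3/5

a: ◇◇(q → p) is T, ¬q is F. ✗
b: ◇◇(q → p) is T, ¬q is T. ✓
c: ◇◇(q → p) is T, ¬q is T. ✓
d: ◇◇(q → p) is T, ¬q is F. ✗
e: ◇◇(q → p) is T, ¬q is T. ✓
That's 3 of 5 worlds, so 3/5.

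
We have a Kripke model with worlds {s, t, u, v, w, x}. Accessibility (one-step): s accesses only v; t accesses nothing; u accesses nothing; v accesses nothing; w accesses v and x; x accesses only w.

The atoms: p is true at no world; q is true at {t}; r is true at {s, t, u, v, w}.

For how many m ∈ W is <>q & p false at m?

6

s: <>q is F, p is F. ✗
t: <>q is F, p is F. ✗
u: <>q is F, p is F. ✗
v: <>q is F, p is F. ✗
w: <>q is F, p is F. ✗
x: <>q is F, p is F. ✗
Satisfying worlds: ∅.
So <>q & p fails at the other 6 worlds.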